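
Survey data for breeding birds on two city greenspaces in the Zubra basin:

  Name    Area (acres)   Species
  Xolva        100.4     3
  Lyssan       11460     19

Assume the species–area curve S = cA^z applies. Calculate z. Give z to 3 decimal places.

0.390

Taking logs: ln S = ln c + z ln A, so z = (ln S₂ − ln S₁)/(ln A₂ − ln A₁).
z = ln(19/3) / ln(11460/100.4) = ln(6.333) / ln(114.1) = 1.8458 / 4.7375 = 0.3896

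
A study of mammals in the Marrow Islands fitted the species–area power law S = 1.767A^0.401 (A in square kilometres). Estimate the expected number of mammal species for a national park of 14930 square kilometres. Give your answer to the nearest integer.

83

S = 1.767 × 14930^0.401
ln S = ln 1.767 + 0.401 × ln 14930 = 0.5693 + 0.401 × 9.6111 = 4.4233
S = e^4.4233 ≈ 83.37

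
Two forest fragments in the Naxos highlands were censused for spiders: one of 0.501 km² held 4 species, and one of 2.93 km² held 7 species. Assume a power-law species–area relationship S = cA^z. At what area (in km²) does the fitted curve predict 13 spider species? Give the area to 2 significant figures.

z = ln(7/4) / ln(2.93/0.501) = 0.5596 / 1.7662 = 0.3169
c = 4 / 0.501^0.3169 = 4 / 0.8033 = 4.979
A = (13/4.979)^(1/0.3169) ⇒ ln A = ln(2.611)/0.3169 = 3.0287
A = e^3.0287 ≈ 20.67 km²

21 km²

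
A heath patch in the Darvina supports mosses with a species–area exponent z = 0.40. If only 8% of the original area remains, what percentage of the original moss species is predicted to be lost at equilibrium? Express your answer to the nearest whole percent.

64%

S_new/S_old = (A_new/A_old)^z = 0.08^0.4
= exp(0.4 × ln 0.08) = exp(0.4 × -2.5257) = exp(-1.0103) ≈ 0.3641
Fraction lost = 1 − 0.3641 = 0.6359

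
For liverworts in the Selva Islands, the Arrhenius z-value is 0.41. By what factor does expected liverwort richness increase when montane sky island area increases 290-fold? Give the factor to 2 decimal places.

10.22

S₂/S₁ = (A₂/A₁)^z = 290^0.41
ln(S₂/S₁) = 0.41 × ln 290 = 0.41 × 5.6699 = 2.3247
S₂/S₁ = e^2.3247 ≈ 10.22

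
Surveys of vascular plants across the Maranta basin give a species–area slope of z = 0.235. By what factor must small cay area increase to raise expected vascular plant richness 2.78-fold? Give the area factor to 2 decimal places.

(A₂/A₁)^0.235 = 2.78, so A₂/A₁ = 2.78^(1/0.235) = 2.78^4.255
ln(A₂/A₁) = ln 2.78 / 0.235 = 1.0225 / 0.235 = 4.3509
A₂/A₁ = e^4.3509 ≈ 77.54

77.54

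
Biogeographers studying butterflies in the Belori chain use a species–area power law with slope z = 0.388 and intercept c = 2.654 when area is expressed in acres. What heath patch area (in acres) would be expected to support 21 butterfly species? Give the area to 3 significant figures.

207 acres

21 = 2.654 × A^0.388  ⇒  A^0.388 = 21/2.654 = 7.913
ln A = ln(7.913) / 0.388 = 2.0685 / 0.388 = 5.3311
A = e^5.3311 ≈ 206.7 acres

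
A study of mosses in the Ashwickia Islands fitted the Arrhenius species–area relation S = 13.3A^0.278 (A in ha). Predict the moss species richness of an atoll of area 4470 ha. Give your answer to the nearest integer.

S = 13.3 × 4470^0.278
ln S = ln 13.3 + 0.278 × ln 4470 = 2.5878 + 0.278 × 8.4051 = 4.9244
S = e^4.9244 ≈ 137.6

138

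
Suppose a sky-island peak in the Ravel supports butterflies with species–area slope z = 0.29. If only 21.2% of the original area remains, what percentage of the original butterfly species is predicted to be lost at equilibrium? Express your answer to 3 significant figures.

36.2%

S_new/S_old = (A_new/A_old)^z = 0.212^0.29
= exp(0.29 × ln 0.212) = exp(0.29 × -1.5512) = exp(-0.4498) ≈ 0.6377
Fraction lost = 1 − 0.6377 = 0.3623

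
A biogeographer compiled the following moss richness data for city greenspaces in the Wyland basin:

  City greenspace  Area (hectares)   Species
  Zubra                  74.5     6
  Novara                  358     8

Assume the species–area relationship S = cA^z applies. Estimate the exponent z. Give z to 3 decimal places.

0.183

Taking logs: ln S = ln c + z ln A, so z = (ln S₂ − ln S₁)/(ln A₂ − ln A₁).
z = ln(8/6) / ln(358/74.5) = ln(1.333) / ln(4.805) = 0.2877 / 1.5697 = 0.1833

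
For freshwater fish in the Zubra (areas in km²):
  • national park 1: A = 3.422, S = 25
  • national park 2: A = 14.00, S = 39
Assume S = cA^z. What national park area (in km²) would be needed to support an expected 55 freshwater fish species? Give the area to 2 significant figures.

z = ln(39/25) / ln(14/3.422) = 0.4447 / 1.4088 = 0.3156
c = 25 / 3.422^0.3156 = 25 / 1.474 = 16.96
A = (55/16.96)^(1/0.3156) ⇒ ln A = ln(3.244)/0.3156 = 3.7282
A = e^3.7282 ≈ 41.6 km²

42 km²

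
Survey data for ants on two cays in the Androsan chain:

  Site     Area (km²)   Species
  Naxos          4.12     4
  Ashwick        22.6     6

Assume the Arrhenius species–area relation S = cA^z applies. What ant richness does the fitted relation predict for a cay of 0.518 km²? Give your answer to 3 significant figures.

2.44

z = ln(6/4) / ln(22.6/4.12) = 0.4055 / 1.7021 = 0.2382
c = 4 / 4.12^0.2382 = 4 / 1.401 = 2.855
S₃ = 2.855 × 0.518^0.2382 = 2.855 × 0.855 ≈ 2.441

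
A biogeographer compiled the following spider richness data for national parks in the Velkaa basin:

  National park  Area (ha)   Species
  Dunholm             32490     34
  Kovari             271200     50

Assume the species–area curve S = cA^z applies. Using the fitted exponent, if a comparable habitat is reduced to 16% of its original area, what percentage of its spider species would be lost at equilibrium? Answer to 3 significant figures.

z = ln(50/34) / ln(271200/32490) = 0.3857 / 2.1219 = 0.1818
S_new/S_old = (A_new/A_old)^z = 0.16^0.1818 = exp(0.1818 × -1.8326) = 0.7167
Fraction lost = 1 − 0.7167 = 0.2833

28.3%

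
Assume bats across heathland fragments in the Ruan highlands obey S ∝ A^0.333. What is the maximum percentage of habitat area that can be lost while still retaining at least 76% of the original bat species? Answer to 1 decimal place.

Need (A_new/A_old)^0.333 = 0.76, so A_new/A_old = 0.76^(1/0.333) = 0.76^3.003
ln(A_new/A_old) = ln 0.76 / 0.333 = -0.2744 / 0.333 = -0.8241
A_new/A_old = e^-0.8241 ≈ 0.4386
Fraction that can be lost = 1 − 0.4386 = 0.5614

56.1%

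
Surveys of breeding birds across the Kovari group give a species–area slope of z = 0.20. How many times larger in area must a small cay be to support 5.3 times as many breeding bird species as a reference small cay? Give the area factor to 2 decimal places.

4181.95

(A₂/A₁)^0.2 = 5.3, so A₂/A₁ = 5.3^(1/0.2) = 5.3^5
ln(A₂/A₁) = ln 5.3 / 0.2 = 1.6677 / 0.2 = 8.3385
A₂/A₁ = e^8.3385 ≈ 4182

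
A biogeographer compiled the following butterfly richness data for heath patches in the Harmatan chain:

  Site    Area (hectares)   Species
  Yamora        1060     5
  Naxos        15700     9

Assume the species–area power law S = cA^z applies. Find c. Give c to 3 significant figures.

1.09

z = ln(S₂/S₁) / ln(A₂/A₁) = ln(9/5) / ln(15700/1060) = 0.5878 / 2.6954 = 0.2181
c = S₁ / A₁^z = 5 / 1060^0.2181 = 5 / 4.568 = 1.095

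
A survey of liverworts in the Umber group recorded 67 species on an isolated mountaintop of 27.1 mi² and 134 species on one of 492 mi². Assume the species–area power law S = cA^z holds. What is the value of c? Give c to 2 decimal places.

z = ln(S₂/S₁) / ln(A₂/A₁) = ln(134/67) / ln(492/27.1) = 0.6931 / 2.8989 = 0.2391
c = S₁ / A₁^z = 67 / 27.1^0.2391 = 67 / 2.201 = 30.44

30.44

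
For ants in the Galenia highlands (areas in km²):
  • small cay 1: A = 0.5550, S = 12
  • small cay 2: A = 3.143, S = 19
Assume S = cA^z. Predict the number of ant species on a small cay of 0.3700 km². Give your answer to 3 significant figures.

z = ln(19/12) / ln(3.143/0.555) = 0.4595 / 1.7340 = 0.2650
c = 12 / 0.555^0.2650 = 12 / 0.8555 = 14.03
S₃ = 14.03 × 0.37^0.2650 = 14.03 × 0.7684 ≈ 10.78

10.8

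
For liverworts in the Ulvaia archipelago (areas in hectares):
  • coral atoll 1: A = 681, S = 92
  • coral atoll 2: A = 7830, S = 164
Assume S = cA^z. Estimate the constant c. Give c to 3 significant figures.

19.6

z = ln(S₂/S₁) / ln(A₂/A₁) = ln(164/92) / ln(7830/681) = 0.5781 / 2.4422 = 0.2367
c = S₁ / A₁^z = 92 / 681^0.2367 = 92 / 4.684 = 19.64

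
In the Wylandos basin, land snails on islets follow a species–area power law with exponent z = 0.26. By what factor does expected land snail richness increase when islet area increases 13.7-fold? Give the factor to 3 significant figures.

S₂/S₁ = (A₂/A₁)^z = 13.7^0.26
ln(S₂/S₁) = 0.26 × ln 13.7 = 0.26 × 2.6174 = 0.6805
S₂/S₁ = e^0.6805 ≈ 1.975

1.97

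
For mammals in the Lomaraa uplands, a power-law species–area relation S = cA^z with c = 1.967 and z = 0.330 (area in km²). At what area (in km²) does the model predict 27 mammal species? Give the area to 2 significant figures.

27 = 1.967 × A^0.33  ⇒  A^0.33 = 27/1.967 = 13.73
ln A = ln(13.73) / 0.33 = 2.6193 / 0.33 = 7.9374
A = e^7.9374 ≈ 2800 km²

2800 km²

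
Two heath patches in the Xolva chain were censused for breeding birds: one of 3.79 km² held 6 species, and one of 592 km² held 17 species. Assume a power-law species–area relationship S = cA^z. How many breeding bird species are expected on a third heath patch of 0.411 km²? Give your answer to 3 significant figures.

3.80

z = ln(17/6) / ln(592/3.79) = 1.0415 / 5.0511 = 0.2062
c = 6 / 3.79^0.2062 = 6 / 1.316 = 4.559
S₃ = 4.559 × 0.411^0.2062 = 4.559 × 0.8325 ≈ 3.795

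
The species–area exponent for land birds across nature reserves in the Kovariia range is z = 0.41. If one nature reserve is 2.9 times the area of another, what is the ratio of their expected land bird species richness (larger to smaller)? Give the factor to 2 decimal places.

1.55

S₂/S₁ = (A₂/A₁)^z = 2.9^0.41
ln(S₂/S₁) = 0.41 × ln 2.9 = 0.41 × 1.0647 = 0.4365
S₂/S₁ = e^0.4365 ≈ 1.547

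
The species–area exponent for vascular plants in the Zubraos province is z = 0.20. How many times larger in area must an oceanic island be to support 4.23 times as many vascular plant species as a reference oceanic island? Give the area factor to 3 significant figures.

(A₂/A₁)^0.2 = 4.23, so A₂/A₁ = 4.23^(1/0.2) = 4.23^5
ln(A₂/A₁) = ln 4.23 / 0.2 = 1.4422 / 0.2 = 7.2110
A₂/A₁ = e^7.2110 ≈ 1354

1350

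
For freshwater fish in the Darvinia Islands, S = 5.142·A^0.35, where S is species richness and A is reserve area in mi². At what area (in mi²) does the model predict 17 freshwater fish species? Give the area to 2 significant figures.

17 = 5.142 × A^0.35  ⇒  A^0.35 = 17/5.142 = 3.306
ln A = ln(3.306) / 0.35 = 1.1958 / 0.35 = 3.4165
A = e^3.4165 ≈ 30.46 mi²

30 mi²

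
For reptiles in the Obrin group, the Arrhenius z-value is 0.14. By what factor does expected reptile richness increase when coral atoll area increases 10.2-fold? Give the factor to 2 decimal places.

1.38

S₂/S₁ = (A₂/A₁)^z = 10.2^0.14
ln(S₂/S₁) = 0.14 × ln 10.2 = 0.14 × 2.3224 = 0.3251
S₂/S₁ = e^0.3251 ≈ 1.384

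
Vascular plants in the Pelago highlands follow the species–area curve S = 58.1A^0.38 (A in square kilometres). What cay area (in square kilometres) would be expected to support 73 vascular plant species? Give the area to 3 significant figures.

73 = 58.1 × A^0.38  ⇒  A^0.38 = 73/58.1 = 1.256
ln A = ln(1.256) / 0.38 = 0.2283 / 0.38 = 0.6008
A = e^0.6008 ≈ 1.824 square kilometres

1.82 square kilometres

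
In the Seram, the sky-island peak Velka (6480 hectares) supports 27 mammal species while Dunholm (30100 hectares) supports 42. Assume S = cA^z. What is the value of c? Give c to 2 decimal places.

z = ln(S₂/S₁) / ln(A₂/A₁) = ln(42/27) / ln(30100/6480) = 0.4418 / 1.5358 = 0.2877
c = S₁ / A₁^z = 27 / 6480^0.2877 = 27 / 12.49 = 2.162

2.16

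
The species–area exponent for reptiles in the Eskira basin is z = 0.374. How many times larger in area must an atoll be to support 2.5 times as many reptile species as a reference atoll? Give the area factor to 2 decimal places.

(A₂/A₁)^0.374 = 2.5, so A₂/A₁ = 2.5^(1/0.374) = 2.5^2.674
ln(A₂/A₁) = ln 2.5 / 0.374 = 0.9163 / 0.374 = 2.4500
A₂/A₁ = e^2.4500 ≈ 11.59

11.59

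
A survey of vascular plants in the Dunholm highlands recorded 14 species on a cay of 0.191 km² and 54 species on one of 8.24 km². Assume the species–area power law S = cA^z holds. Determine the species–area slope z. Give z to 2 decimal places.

Taking logs: ln S = ln c + z ln A, so z = (ln S₂ − ln S₁)/(ln A₂ − ln A₁).
z = ln(54/14) / ln(8.24/0.191) = ln(3.857) / ln(43.14) = 1.3499 / 3.7645 = 0.3586

0.36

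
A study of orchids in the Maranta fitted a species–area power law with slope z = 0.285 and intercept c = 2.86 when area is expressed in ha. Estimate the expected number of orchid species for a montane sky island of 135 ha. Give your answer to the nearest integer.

12 species

S = 2.86 × 135^0.285
ln S = ln 2.86 + 0.285 × ln 135 = 1.0508 + 0.285 × 4.9053 = 2.4488
S = e^2.4488 ≈ 11.57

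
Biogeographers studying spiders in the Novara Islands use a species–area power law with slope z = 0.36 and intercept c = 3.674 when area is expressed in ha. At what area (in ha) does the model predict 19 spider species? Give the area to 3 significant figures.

19 = 3.674 × A^0.36  ⇒  A^0.36 = 19/3.674 = 5.171
ln A = ln(5.171) / 0.36 = 1.6432 / 0.36 = 4.5643
A = e^4.5643 ≈ 96 ha

96.0 ha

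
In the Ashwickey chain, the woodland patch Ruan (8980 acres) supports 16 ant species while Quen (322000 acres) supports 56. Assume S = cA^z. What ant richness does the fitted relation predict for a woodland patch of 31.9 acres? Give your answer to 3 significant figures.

2.22

z = ln(56/16) / ln(322000/8980) = 1.2528 / 3.5796 = 0.3500
c = 16 / 8980^0.3500 = 16 / 24.19 = 0.6615
S₃ = 0.6615 × 31.9^0.3500 = 0.6615 × 3.36 ≈ 2.223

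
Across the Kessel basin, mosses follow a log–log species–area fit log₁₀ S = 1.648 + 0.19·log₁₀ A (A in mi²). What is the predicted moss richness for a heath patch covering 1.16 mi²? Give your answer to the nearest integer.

S = 44.46 × 1.16^0.19
ln S = ln 44.46 + 0.19 × ln 1.16 = 3.7947 + 0.19 × 0.1484 = 3.8229
S = e^3.8229 ≈ 45.73

46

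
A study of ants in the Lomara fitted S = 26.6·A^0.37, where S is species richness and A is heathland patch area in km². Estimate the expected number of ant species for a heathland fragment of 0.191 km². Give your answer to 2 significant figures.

S = 26.6 × 0.191^0.37
ln S = ln 26.6 + 0.37 × ln 0.191 = 3.2809 + 0.37 × -1.6555 = 2.6684
S = e^2.6684 ≈ 14.42

14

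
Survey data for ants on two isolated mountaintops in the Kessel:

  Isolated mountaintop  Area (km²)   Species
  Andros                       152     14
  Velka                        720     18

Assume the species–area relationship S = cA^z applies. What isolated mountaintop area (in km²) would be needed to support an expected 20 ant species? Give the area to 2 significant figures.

1400 km²

z = ln(18/14) / ln(720/152) = 0.2513 / 1.5554 = 0.1616
c = 14 / 152^0.1616 = 14 / 2.252 = 6.217
A = (20/6.217)^(1/0.1616) ⇒ ln A = ln(3.217)/0.1616 = 7.2313
A = e^7.2313 ≈ 1382 km²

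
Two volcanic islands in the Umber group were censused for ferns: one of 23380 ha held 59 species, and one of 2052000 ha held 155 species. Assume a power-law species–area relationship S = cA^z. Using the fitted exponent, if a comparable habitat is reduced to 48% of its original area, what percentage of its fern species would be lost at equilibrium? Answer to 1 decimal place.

14.7%

z = ln(155/59) / ln(2052000/23380) = 0.9659 / 4.4747 = 0.2159
S_new/S_old = (A_new/A_old)^z = 0.48^0.2159 = exp(0.2159 × -0.7340) = 0.8535
Fraction lost = 1 − 0.8535 = 0.1465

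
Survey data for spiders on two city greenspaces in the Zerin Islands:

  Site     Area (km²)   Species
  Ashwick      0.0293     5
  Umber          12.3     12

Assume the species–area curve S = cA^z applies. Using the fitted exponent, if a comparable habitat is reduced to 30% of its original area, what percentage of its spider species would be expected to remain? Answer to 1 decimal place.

84.0%

z = ln(12/5) / ln(12.3/0.0293) = 0.8755 / 6.0398 = 0.1450
S_new/S_old = (A_new/A_old)^z = 0.3^0.1450 = exp(0.1450 × -1.2040) = 0.8399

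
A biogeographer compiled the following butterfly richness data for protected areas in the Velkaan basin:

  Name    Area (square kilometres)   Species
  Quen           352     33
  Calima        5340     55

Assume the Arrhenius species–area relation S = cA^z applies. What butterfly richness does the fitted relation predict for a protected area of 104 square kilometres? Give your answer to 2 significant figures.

26

z = ln(55/33) / ln(5340/352) = 0.5108 / 2.7193 = 0.1878
c = 33 / 352^0.1878 = 33 / 3.009 = 10.97
S₃ = 10.97 × 104^0.1878 = 10.97 × 2.393 ≈ 26.24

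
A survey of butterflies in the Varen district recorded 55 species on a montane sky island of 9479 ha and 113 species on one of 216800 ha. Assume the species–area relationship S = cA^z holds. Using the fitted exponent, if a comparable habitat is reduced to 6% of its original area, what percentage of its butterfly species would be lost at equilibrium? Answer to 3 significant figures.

47.7%

z = ln(113/55) / ln(216800/9479) = 0.7201 / 3.1299 = 0.2301
S_new/S_old = (A_new/A_old)^z = 0.06^0.2301 = exp(0.2301 × -2.8134) = 0.5235
Fraction lost = 1 − 0.5235 = 0.4765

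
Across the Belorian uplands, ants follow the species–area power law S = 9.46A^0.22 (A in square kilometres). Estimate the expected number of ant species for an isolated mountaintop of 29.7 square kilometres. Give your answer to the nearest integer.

20 species

S = 9.46 × 29.7^0.22
ln S = ln 9.46 + 0.22 × ln 29.7 = 2.2471 + 0.22 × 3.3911 = 2.9931
S = e^2.9931 ≈ 19.95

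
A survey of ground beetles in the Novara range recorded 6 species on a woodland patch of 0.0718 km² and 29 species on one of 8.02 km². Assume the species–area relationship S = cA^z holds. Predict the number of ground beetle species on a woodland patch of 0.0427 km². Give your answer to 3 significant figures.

z = ln(29/6) / ln(8.02/0.0718) = 1.5755 / 4.7158 = 0.3341
c = 6 / 0.0718^0.3341 = 6 / 0.4148 = 14.46
S₃ = 14.46 × 0.0427^0.3341 = 14.46 × 0.3487 ≈ 5.044

5.04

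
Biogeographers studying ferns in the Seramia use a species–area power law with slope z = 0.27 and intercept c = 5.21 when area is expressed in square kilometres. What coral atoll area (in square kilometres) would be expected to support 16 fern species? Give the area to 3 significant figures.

63.8 square kilometres

16 = 5.21 × A^0.27  ⇒  A^0.27 = 16/5.21 = 3.071
ln A = ln(3.071) / 0.27 = 1.1220 / 0.27 = 4.1556
A = e^4.1556 ≈ 63.79 square kilometres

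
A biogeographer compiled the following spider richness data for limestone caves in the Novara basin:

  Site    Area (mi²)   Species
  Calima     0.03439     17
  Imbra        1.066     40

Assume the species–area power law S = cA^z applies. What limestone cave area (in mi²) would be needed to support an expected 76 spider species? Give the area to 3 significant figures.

z = ln(40/17) / ln(1.066/0.03439) = 0.8557 / 3.4339 = 0.2492
c = 17 / 0.03439^0.2492 = 17 / 0.4318 = 39.37
A = (76/39.37)^(1/0.2492) ⇒ ln A = ln(1.931)/0.2492 = 2.6398
A = e^2.6398 ≈ 14.01 mi²

14.0 mi²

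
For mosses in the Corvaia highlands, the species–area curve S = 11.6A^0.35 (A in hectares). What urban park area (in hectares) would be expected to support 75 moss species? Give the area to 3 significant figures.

75 = 11.6 × A^0.35  ⇒  A^0.35 = 75/11.6 = 6.466
ln A = ln(6.466) / 0.35 = 1.8665 / 0.35 = 5.3328
A = e^5.3328 ≈ 207 hectares

207 hectares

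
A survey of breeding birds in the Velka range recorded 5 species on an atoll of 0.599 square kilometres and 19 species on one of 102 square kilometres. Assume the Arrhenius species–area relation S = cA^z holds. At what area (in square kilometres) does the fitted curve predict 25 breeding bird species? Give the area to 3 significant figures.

z = ln(19/5) / ln(102/0.599) = 1.3350 / 5.1375 = 0.2599
c = 5 / 0.599^0.2599 = 5 / 0.8753 = 5.712
A = (25/5.712)^(1/0.2599) ⇒ ln A = ln(4.377)/0.2599 = 5.6811
A = e^5.6811 ≈ 293.3 square kilometres

293 square kilometres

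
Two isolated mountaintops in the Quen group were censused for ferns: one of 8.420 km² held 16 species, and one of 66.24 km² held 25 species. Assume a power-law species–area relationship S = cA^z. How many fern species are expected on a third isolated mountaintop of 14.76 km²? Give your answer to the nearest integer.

18

z = ln(25/16) / ln(66.24/8.42) = 0.4463 / 2.0627 = 0.2164
c = 16 / 8.42^0.2164 = 16 / 1.586 = 10.09
S₃ = 10.09 × 14.76^0.2164 = 10.09 × 1.79 ≈ 18.07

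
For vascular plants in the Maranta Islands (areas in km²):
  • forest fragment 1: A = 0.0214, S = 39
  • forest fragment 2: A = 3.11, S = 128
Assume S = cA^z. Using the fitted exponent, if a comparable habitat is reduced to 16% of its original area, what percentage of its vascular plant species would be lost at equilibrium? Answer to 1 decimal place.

35.4%

z = ln(128/39) / ln(3.11/0.0214) = 1.1885 / 4.9790 = 0.2387
S_new/S_old = (A_new/A_old)^z = 0.16^0.2387 = exp(0.2387 × -1.8326) = 0.6457
Fraction lost = 1 − 0.6457 = 0.3543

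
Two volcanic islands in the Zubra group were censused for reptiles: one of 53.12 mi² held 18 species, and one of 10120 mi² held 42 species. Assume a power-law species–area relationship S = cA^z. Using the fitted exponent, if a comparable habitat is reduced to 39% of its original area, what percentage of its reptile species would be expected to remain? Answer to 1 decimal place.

z = ln(42/18) / ln(10120/53.12) = 0.8473 / 5.2497 = 0.1614
S_new/S_old = (A_new/A_old)^z = 0.39^0.1614 = exp(0.1614 × -0.9416) = 0.859

85.9%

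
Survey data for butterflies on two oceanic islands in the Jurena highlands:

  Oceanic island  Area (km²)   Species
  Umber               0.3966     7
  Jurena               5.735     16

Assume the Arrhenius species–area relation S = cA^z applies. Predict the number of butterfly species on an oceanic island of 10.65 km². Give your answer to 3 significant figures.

z = ln(16/7) / ln(5.735/0.3966) = 0.8267 / 2.6714 = 0.3095
c = 7 / 0.3966^0.3095 = 7 / 0.7511 = 9.319
S₃ = 9.319 × 10.65^0.3095 = 9.319 × 2.079 ≈ 19.38

19.4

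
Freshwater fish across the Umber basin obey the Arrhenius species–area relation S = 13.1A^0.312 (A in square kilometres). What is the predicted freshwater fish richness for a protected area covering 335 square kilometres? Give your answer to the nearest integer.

S = 13.1 × 335^0.312
ln S = ln 13.1 + 0.312 × ln 335 = 2.5726 + 0.312 × 5.8141 = 4.3866
S = e^4.3866 ≈ 80.37

80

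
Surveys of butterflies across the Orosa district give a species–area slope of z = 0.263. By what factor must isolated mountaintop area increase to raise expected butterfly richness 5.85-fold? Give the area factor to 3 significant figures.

(A₂/A₁)^0.263 = 5.85, so A₂/A₁ = 5.85^(1/0.263) = 5.85^3.802
ln(A₂/A₁) = ln 5.85 / 0.263 = 1.7664 / 0.263 = 6.7165
A₂/A₁ = e^6.7165 ≈ 825.9

826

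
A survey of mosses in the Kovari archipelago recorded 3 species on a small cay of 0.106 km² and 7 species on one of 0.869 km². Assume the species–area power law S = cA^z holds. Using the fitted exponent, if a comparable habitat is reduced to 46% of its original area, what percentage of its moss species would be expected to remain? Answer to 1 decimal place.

z = ln(7/3) / ln(0.869/0.106) = 0.8473 / 2.1039 = 0.4027
S_new/S_old = (A_new/A_old)^z = 0.46^0.4027 = exp(0.4027 × -0.7765) = 0.7314

73.1%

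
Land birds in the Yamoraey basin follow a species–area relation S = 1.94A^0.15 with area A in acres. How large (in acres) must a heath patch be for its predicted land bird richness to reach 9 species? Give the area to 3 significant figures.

9 = 1.94 × A^0.15  ⇒  A^0.15 = 9/1.94 = 4.639
ln A = ln(4.639) / 0.15 = 1.5345 / 0.15 = 10.2302
A = e^10.2302 ≈ 27729 acres

27700 acres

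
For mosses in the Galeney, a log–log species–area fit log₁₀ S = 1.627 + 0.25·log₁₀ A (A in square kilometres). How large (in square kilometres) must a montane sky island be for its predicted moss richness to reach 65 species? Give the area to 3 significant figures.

5.54 square kilometres

65 = 42.36 × A^0.25  ⇒  A^0.25 = 65/42.36 = 1.534
ln A = ln(1.534) / 0.25 = 0.4281 / 0.25 = 1.7123
A = e^1.7123 ≈ 5.542 square kilometres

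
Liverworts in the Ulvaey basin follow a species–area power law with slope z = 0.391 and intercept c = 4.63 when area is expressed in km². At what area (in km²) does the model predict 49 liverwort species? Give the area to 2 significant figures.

420 km²

49 = 4.63 × A^0.391  ⇒  A^0.391 = 49/4.63 = 10.58
ln A = ln(10.58) / 0.391 = 2.3593 / 0.391 = 6.0339
A = e^6.0339 ≈ 417.3 km²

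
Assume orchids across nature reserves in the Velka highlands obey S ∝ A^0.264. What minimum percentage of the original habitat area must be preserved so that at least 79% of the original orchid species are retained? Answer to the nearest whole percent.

41%

Need (A_new/A_old)^0.264 = 0.79, so A_new/A_old = 0.79^(1/0.264) = 0.79^3.788
ln(A_new/A_old) = ln 0.79 / 0.264 = -0.2357 / 0.264 = -0.8929
A_new/A_old = e^-0.8929 ≈ 0.4095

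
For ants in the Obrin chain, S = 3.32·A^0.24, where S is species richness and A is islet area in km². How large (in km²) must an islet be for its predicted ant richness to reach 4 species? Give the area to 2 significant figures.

2.2 km²

4 = 3.32 × A^0.24  ⇒  A^0.24 = 4/3.32 = 1.205
ln A = ln(1.205) / 0.24 = 0.1863 / 0.24 = 0.7764
A = e^0.7764 ≈ 2.174 km²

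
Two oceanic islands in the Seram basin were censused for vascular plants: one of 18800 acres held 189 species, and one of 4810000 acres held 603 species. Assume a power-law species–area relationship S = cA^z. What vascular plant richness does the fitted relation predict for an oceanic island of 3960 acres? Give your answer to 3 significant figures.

136

z = ln(603/189) / ln(4810000/18800) = 1.1602 / 5.5446 = 0.2092
c = 189 / 18800^0.2092 = 189 / 7.84 = 24.11
S₃ = 24.11 × 3960^0.2092 = 24.11 × 5.66 ≈ 136.4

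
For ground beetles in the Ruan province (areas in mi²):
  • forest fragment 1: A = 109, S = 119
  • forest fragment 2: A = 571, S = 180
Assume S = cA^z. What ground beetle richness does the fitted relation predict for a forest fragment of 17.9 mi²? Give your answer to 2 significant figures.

z = ln(180/119) / ln(571/109) = 0.4138 / 1.6560 = 0.2499
c = 119 / 109^0.2499 = 119 / 3.23 = 36.85
S₃ = 36.85 × 17.9^0.2499 = 36.85 × 2.056 ≈ 75.77

76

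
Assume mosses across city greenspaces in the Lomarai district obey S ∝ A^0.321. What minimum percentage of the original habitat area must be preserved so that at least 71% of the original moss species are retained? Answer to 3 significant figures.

34.4%

Need (A_new/A_old)^0.321 = 0.71, so A_new/A_old = 0.71^(1/0.321) = 0.71^3.115
ln(A_new/A_old) = ln 0.71 / 0.321 = -0.3425 / 0.321 = -1.0669
A_new/A_old = e^-1.0669 ≈ 0.3441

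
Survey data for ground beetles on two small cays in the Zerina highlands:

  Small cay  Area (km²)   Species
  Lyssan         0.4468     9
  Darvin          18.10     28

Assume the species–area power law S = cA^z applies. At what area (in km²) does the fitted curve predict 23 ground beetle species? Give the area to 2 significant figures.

9.5 km²

z = ln(28/9) / ln(18.1/0.4468) = 1.1350 / 3.7016 = 0.3066
c = 9 / 0.4468^0.3066 = 9 / 0.7811 = 11.52
A = (23/11.52)^(1/0.3066) ⇒ ln A = ln(1.996)/0.3066 = 2.2544
A = e^2.2544 ≈ 9.529 km²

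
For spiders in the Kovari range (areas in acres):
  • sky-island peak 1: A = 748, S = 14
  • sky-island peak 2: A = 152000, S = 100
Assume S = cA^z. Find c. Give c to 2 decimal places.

1.21

z = ln(S₂/S₁) / ln(A₂/A₁) = ln(100/14) / ln(152000/748) = 1.9661 / 5.3142 = 0.3700
c = S₁ / A₁^z = 14 / 748^0.3700 = 14 / 11.57 = 1.21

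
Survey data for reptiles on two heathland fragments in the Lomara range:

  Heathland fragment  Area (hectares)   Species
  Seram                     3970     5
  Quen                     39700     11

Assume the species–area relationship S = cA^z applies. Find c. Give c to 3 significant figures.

z = ln(S₂/S₁) / ln(A₂/A₁) = ln(11/5) / ln(39700/3970) = 0.7885 / 2.3026 = 0.3424
c = S₁ / A₁^z = 5 / 3970^0.3424 = 5 / 17.07 = 0.2929

0.293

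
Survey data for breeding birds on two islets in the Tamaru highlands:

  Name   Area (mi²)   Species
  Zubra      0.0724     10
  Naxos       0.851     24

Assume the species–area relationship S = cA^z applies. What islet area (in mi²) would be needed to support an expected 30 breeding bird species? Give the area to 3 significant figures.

z = ln(24/10) / ln(0.851/0.0724) = 0.8755 / 2.4642 = 0.3553
c = 10 / 0.0724^0.3553 = 10 / 0.3935 = 25.42
A = (30/25.42)^(1/0.3553) ⇒ ln A = ln(1.18)/0.3553 = 0.4667
A = e^0.4667 ≈ 1.595 mi²

1.59 mi²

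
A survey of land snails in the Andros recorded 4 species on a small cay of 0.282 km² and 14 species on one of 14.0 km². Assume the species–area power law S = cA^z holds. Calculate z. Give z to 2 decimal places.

0.32

Taking logs: ln S = ln c + z ln A, so z = (ln S₂ − ln S₁)/(ln A₂ − ln A₁).
z = ln(14/4) / ln(14/0.282) = ln(3.5) / ln(49.65) = 1.2528 / 3.9049 = 0.3208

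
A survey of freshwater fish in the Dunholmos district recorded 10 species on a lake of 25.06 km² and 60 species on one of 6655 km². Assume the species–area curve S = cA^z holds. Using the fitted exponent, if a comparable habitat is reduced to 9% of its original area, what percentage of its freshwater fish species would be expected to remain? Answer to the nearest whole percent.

z = ln(60/10) / ln(6655/25.06) = 1.7918 / 5.5819 = 0.3210
S_new/S_old = (A_new/A_old)^z = 0.09^0.3210 = exp(0.3210 × -2.4079) = 0.4617

46%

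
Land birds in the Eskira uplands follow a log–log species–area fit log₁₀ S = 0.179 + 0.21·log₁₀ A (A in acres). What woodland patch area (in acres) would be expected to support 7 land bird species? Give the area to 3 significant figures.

7 = 1.51 × A^0.21  ⇒  A^0.21 = 7/1.51 = 4.636
ln A = ln(4.636) / 0.21 = 1.5337 / 0.21 = 7.3036
A = e^7.3036 ≈ 1486 acres

1490 acres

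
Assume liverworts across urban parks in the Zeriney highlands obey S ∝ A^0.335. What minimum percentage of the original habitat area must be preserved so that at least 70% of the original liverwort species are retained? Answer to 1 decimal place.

Need (A_new/A_old)^0.335 = 0.7, so A_new/A_old = 0.7^(1/0.335) = 0.7^2.985
ln(A_new/A_old) = ln 0.7 / 0.335 = -0.3567 / 0.335 = -1.0647
A_new/A_old = e^-1.0647 ≈ 0.3448

34.5%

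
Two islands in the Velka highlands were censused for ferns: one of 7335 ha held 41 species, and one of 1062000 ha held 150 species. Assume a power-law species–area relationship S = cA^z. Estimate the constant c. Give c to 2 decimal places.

4.03

z = ln(S₂/S₁) / ln(A₂/A₁) = ln(150/41) / ln(1062000/7335) = 1.2971 / 4.9753 = 0.2607
c = S₁ / A₁^z = 41 / 7335^0.2607 = 41 / 10.18 = 4.028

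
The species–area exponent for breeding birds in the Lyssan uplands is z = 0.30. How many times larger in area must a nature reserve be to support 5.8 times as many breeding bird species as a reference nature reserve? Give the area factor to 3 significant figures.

351

(A₂/A₁)^0.3 = 5.8, so A₂/A₁ = 5.8^(1/0.3) = 5.8^3.333
ln(A₂/A₁) = ln 5.8 / 0.3 = 1.7579 / 0.3 = 5.8595
A₂/A₁ = e^5.8595 ≈ 350.6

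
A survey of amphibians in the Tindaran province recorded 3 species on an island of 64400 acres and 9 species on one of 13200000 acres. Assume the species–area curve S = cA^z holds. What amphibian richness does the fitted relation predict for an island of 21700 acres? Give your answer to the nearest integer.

2

z = ln(9/3) / ln(13200000/64400) = 1.0986 / 5.3229 = 0.2064
c = 3 / 64400^0.2064 = 3 / 9.829 = 0.3052
S₃ = 0.3052 × 21700^0.2064 = 0.3052 × 7.853 ≈ 2.397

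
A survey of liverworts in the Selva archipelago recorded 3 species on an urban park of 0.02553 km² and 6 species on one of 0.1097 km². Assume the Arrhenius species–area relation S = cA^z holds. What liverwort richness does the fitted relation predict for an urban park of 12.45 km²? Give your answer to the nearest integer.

57

z = ln(6/3) / ln(0.1097/0.02553) = 0.6931 / 1.4579 = 0.4754
c = 3 / 0.02553^0.4754 = 3 / 0.1748 = 17.16
S₃ = 17.16 × 12.45^0.4754 = 17.16 × 3.317 ≈ 56.91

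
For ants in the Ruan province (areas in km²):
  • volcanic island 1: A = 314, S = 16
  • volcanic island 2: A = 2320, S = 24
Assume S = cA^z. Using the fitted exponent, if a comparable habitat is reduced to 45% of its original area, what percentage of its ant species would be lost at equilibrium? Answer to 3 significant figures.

z = ln(24/16) / ln(2320/314) = 0.4055 / 1.9999 = 0.2027
S_new/S_old = (A_new/A_old)^z = 0.45^0.2027 = exp(0.2027 × -0.7985) = 0.8505
Fraction lost = 1 − 0.8505 = 0.1495

14.9%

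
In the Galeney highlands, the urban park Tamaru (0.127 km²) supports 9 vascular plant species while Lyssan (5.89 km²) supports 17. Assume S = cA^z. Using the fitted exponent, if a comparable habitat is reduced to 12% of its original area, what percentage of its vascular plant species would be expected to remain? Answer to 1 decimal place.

z = ln(17/9) / ln(5.89/0.127) = 0.6360 / 3.8368 = 0.1658
S_new/S_old = (A_new/A_old)^z = 0.12^0.1658 = exp(0.1658 × -2.1203) = 0.7037

70.4%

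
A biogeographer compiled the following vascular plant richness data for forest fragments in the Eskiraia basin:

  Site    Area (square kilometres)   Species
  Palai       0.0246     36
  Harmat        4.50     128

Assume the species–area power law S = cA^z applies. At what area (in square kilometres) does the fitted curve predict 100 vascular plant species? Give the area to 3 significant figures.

1.63 square kilometres

z = ln(128/36) / ln(4.5/0.0246) = 1.2685 / 5.2091 = 0.2435
c = 36 / 0.0246^0.2435 = 36 / 0.4057 = 88.74
A = (100/88.74)^(1/0.2435) ⇒ ln A = ln(1.127)/0.2435 = 0.4904
A = e^0.4904 ≈ 1.633 square kilometres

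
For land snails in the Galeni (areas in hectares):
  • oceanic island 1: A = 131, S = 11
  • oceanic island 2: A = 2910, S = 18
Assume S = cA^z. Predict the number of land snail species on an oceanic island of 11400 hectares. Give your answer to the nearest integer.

z = ln(18/11) / ln(2910/131) = 0.4925 / 3.1007 = 0.1588
c = 11 / 131^0.1588 = 11 / 2.169 = 5.071
S₃ = 5.071 × 11400^0.1588 = 5.071 × 4.409 ≈ 22.36

22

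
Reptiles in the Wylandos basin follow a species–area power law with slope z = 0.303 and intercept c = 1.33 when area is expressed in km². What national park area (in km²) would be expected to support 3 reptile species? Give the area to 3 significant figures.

14.7 km²

3 = 1.33 × A^0.303  ⇒  A^0.303 = 3/1.33 = 2.256
ln A = ln(2.256) / 0.303 = 0.8134 / 0.303 = 2.6846
A = e^2.6846 ≈ 14.65 km²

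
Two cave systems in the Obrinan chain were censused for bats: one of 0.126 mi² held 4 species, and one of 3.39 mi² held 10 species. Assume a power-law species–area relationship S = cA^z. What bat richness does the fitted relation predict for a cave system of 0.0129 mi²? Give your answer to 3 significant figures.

2.12

z = ln(10/4) / ln(3.39/0.126) = 0.9163 / 3.2923 = 0.2783
c = 4 / 0.126^0.2783 = 4 / 0.5619 = 7.119
S₃ = 7.119 × 0.0129^0.2783 = 7.119 × 0.298 ≈ 2.121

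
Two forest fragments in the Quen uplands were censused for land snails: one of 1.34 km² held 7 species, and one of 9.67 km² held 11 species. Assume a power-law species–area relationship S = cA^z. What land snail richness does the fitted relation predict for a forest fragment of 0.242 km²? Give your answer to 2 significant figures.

4.7

z = ln(11/7) / ln(9.67/1.34) = 0.4520 / 1.9764 = 0.2287
c = 7 / 1.34^0.2287 = 7 / 1.069 = 6.547
S₃ = 6.547 × 0.242^0.2287 = 6.547 × 0.7229 ≈ 4.733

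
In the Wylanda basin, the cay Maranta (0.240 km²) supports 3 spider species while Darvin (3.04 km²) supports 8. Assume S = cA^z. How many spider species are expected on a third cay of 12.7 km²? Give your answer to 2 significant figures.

z = ln(8/3) / ln(3.04/0.24) = 0.9808 / 2.5390 = 0.3863
c = 3 / 0.24^0.3863 = 3 / 0.5762 = 5.207
S₃ = 5.207 × 12.7^0.3863 = 5.207 × 2.669 ≈ 13.9

14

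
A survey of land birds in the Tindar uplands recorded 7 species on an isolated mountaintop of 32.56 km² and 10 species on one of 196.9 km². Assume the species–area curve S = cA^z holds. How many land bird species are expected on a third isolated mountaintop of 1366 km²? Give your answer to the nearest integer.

15

z = ln(10/7) / ln(196.9/32.56) = 0.3567 / 1.7996 = 0.1982
c = 7 / 32.56^0.1982 = 7 / 1.994 = 3.51
S₃ = 3.51 × 1366^0.1982 = 3.51 × 4.182 ≈ 14.68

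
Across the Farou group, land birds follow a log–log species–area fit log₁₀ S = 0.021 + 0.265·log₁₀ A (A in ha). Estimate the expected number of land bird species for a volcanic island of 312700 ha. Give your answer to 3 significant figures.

S = 1.05 × 312700^0.265
ln S = ln 1.05 + 0.265 × ln 312700 = 0.0484 + 0.265 × 12.6530 = 3.4014
S = e^3.4014 ≈ 30.01

30.0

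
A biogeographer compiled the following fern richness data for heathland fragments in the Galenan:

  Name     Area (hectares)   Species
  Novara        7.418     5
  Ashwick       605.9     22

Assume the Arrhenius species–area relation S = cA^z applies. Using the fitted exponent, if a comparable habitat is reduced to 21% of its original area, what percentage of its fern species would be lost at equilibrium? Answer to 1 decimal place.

40.9%

z = ln(22/5) / ln(605.9/7.418) = 1.4816 / 4.4028 = 0.3365
S_new/S_old = (A_new/A_old)^z = 0.21^0.3365 = exp(0.3365 × -1.5606) = 0.5914
Fraction lost = 1 − 0.5914 = 0.4086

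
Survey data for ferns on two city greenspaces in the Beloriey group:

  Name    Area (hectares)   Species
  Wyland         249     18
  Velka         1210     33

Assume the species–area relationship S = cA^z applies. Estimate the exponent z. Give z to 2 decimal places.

0.38

Taking logs: ln S = ln c + z ln A, so z = (ln S₂ − ln S₁)/(ln A₂ − ln A₁).
z = ln(33/18) / ln(1210/249) = ln(1.833) / ln(4.859) = 0.6061 / 1.5809 = 0.3834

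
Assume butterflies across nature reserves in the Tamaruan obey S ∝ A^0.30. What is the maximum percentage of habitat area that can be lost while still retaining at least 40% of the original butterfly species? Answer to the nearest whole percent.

95%

Need (A_new/A_old)^0.3 = 0.4, so A_new/A_old = 0.4^(1/0.3) = 0.4^3.333
ln(A_new/A_old) = ln 0.4 / 0.3 = -0.9163 / 0.3 = -3.0543
A_new/A_old = e^-3.0543 ≈ 0.04716
Fraction that can be lost = 1 − 0.04716 = 0.9528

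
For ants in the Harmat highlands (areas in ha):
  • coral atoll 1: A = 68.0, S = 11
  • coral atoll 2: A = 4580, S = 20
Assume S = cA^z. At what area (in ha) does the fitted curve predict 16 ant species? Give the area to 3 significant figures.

952 ha

z = ln(20/11) / ln(4580/68) = 0.5978 / 4.2099 = 0.1420
c = 11 / 68^0.1420 = 11 / 1.821 = 6.042
A = (16/6.042)^(1/0.1420) ⇒ ln A = ln(2.648)/0.1420 = 6.8581
A = e^6.8581 ≈ 951.5 ha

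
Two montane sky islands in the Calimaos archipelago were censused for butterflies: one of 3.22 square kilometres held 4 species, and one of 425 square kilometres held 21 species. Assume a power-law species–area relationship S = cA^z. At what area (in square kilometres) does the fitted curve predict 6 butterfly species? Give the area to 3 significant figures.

z = ln(21/4) / ln(425/3.22) = 1.6582 / 4.8827 = 0.3396
c = 4 / 3.22^0.3396 = 4 / 1.488 = 2.689
A = (6/2.689)^(1/0.3396) ⇒ ln A = ln(2.231)/0.3396 = 2.3633
A = e^2.3633 ≈ 10.63 square kilometres

10.6 square kilometres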